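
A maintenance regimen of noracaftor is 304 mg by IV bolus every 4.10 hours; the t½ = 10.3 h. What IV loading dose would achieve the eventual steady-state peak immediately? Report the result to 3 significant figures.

1260 mg

k = ln 2 / 10.3 = 0.06730 h⁻¹
Accumulation ratio R = 1 / (1 − e^(−kτ)) = 1 / (1 − e^(−0.06730×4.10)) = 1 / (1 − 0.7589) = 4.147
Loading dose = maintenance dose × R = 304 × 4.147 ≈ 1260 mg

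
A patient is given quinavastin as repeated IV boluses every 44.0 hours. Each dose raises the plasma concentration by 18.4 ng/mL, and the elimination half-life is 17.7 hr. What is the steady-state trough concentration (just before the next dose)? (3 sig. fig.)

k = ln 2 / 17.7 = 0.03916 hr⁻¹
Fraction remaining after one interval: e^(−kτ) = e^(−0.03916 × 44.0) = 0.1785
R = 1 / (1 − 0.1785) = 1.217
Css,max = 18.4 × 1.217 = 22.40 ng/mL
Css,min = Css,max × e^(−kτ) = 22.40 × 0.1785 ≈ 4.00 ng/mL

4.00 ng/mL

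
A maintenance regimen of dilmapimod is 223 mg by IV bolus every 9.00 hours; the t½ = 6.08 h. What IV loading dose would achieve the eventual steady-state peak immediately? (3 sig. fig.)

348 mg

k = ln 2 / 6.08 = 0.1140 h⁻¹
Accumulation ratio R = 1 / (1 − e^(−kτ)) = 1 / (1 − e^(−0.1140×9.00)) = 1 / (1 − 0.3584) = 1.559
Loading dose = maintenance dose × R = 223 × 1.559 ≈ 348 mg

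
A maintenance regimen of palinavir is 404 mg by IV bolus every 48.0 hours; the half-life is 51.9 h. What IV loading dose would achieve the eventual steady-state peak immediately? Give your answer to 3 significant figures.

854 mg

k = ln 2 / 51.9 = 0.01336 h⁻¹
Accumulation ratio R = 1 / (1 − e^(−kτ)) = 1 / (1 − e^(−0.01336×48.0)) = 1 / (1 − 0.5267) = 2.113
Loading dose = maintenance dose × R = 404 × 2.113 ≈ 854 mg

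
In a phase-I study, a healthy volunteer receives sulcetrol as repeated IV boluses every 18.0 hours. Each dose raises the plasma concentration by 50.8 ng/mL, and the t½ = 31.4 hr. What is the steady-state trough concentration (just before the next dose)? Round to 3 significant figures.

k = ln 2 / 31.4 = 0.02207 hr⁻¹
Fraction remaining after one interval: e^(−kτ) = e^(−0.02207 × 18.0) = 0.6721
R = 1 / (1 − 0.6721) = 3.050
Css,max = 50.8 × 3.050 = 154.9 ng/mL
Css,min = Css,max × e^(−kτ) = 154.9 × 0.6721 ≈ 104 ng/mL

104 ng/mL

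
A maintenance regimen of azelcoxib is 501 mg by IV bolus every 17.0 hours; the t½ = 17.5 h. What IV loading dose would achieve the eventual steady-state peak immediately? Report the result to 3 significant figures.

k = ln 2 / 17.5 = 0.03961 h⁻¹
Accumulation ratio R = 1 / (1 − e^(−kτ)) = 1 / (1 − e^(−0.03961×17.0)) = 1 / (1 − 0.5100) = 2.041
Loading dose = maintenance dose × R = 501 × 2.041 ≈ 1020 mg

1020 mg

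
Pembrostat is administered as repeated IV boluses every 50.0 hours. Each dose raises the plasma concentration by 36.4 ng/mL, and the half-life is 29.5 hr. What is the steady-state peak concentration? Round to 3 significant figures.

52.7 ng/mL

k = ln 2 / 29.5 = 0.02350 hr⁻¹
Fraction remaining after one interval: e^(−kτ) = e^(−0.02350 × 50.0) = 0.3089
R = 1 / (1 − 0.3089) = 1.447
Css,max = 36.4 × 1.447 ≈ 52.7 ng/mL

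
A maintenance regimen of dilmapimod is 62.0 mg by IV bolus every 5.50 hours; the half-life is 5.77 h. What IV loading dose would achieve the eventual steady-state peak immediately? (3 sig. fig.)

k = ln 2 / 5.77 = 0.1201 h⁻¹
Accumulation ratio R = 1 / (1 − e^(−kτ)) = 1 / (1 − e^(−0.1201×5.50)) = 1 / (1 − 0.5165) = 2.068
Loading dose = maintenance dose × R = 62.0 × 2.068 ≈ 128 mg

128 mg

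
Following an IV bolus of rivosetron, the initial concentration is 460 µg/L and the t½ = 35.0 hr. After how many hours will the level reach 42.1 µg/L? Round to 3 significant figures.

k = ln 2 / 35.0 = 0.01980 hr⁻¹
C(t) = C₀ e^(−kt)  ⇒  t = ln(C₀/C) / k
t = ln(460/42.1) / 0.01980 = 2.391 / 0.01980 ≈ 121 hours

121 hours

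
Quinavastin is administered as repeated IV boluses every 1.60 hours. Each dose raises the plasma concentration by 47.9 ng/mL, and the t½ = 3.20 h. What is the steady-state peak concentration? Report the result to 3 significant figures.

k = ln 2 / 3.20 = 0.2166 h⁻¹
Fraction remaining after one interval: e^(−kτ) = e^(−0.2166 × 1.60) = 0.7071
R = 1 / (1 − 0.7071) = 3.414
Css,max = 47.9 × 3.414 ≈ 164 ng/mL

164 ng/mL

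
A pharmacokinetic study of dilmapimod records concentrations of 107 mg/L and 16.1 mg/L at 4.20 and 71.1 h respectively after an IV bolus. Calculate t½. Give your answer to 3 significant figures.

k = ln(C₁/C₂) / (t₂ − t₁) = ln(107/16.1) / (71.1 − 4.20)
  = 1.894 / 66.90 = 0.02831 h⁻¹
t½ = ln 2 / k = ln 2 / 0.02831 ≈ 24.5 hours

24.5 hours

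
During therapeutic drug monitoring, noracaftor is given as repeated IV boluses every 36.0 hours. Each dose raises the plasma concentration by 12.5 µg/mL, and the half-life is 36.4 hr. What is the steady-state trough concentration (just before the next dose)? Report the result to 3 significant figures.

k = ln 2 / 36.4 = 0.01904 hr⁻¹
Fraction remaining after one interval: e^(−kτ) = e^(−0.01904 × 36.0) = 0.5038
R = 1 / (1 − 0.5038) = 2.015
Css,max = 12.5 × 2.015 = 25.19 µg/mL
Css,min = Css,max × e^(−kτ) = 25.19 × 0.5038 ≈ 12.7 µg/mL

12.7 µg/mL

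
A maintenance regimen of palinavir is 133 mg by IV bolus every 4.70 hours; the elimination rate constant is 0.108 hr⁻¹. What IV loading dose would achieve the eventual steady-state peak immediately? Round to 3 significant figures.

334 mg

Accumulation ratio R = 1 / (1 − e^(−kτ)) = 1 / (1 − e^(−0.1080×4.70)) = 1 / (1 − 0.6019) = 2.512
Loading dose = maintenance dose × R = 133 × 2.512 ≈ 334 mg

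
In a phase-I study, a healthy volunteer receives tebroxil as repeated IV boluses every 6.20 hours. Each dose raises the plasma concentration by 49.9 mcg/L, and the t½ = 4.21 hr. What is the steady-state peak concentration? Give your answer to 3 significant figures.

78.0 mcg/L

k = ln 2 / 4.21 = 0.1646 hr⁻¹
Fraction remaining after one interval: e^(−kτ) = e^(−0.1646 × 6.20) = 0.3603
R = 1 / (1 − 0.3603) = 1.563
Css,max = 49.9 × 1.563 ≈ 78.0 mcg/L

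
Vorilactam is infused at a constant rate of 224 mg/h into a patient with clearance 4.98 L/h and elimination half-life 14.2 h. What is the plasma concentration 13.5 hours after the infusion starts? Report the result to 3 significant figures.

21.7 mg/L

Css = rate / CL = 224 / 4.98 = 44.98 mg/L
k = ln 2 / 14.2 = 0.04881 h⁻¹
C(t) = Css (1 − e^(−kt)) = 44.98 × (1 − e^(−0.6590)) = 44.98 × 0.4826 ≈ 21.7 mg/L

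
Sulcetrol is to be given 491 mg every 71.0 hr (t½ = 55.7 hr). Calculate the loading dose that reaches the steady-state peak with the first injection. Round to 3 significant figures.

k = ln 2 / 55.7 = 0.01244 hr⁻¹
Accumulation ratio R = 1 / (1 − e^(−kτ)) = 1 / (1 − e^(−0.01244×71.0)) = 1 / (1 − 0.4133) = 1.704
Loading dose = maintenance dose × R = 491 × 1.704 ≈ 837 mg

837 mg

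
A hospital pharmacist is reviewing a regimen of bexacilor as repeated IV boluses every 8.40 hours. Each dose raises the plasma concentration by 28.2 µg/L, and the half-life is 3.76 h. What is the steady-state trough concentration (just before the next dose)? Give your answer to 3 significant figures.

k = ln 2 / 3.76 = 0.1843 h⁻¹
Fraction remaining after one interval: e^(−kτ) = e^(−0.1843 × 8.40) = 0.2126
R = 1 / (1 − 0.2126) = 1.270
Css,max = 28.2 × 1.270 = 35.81 µg/L
Css,min = Css,max × e^(−kτ) = 35.81 × 0.2126 ≈ 7.61 µg/L

7.61 µg/L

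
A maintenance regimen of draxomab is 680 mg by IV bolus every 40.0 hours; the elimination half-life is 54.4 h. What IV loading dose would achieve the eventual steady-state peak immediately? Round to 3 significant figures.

k = ln 2 / 54.4 = 0.01274 h⁻¹
Accumulation ratio R = 1 / (1 − e^(−kτ)) = 1 / (1 − e^(−0.01274×40.0)) = 1 / (1 − 0.6007) = 2.504
Loading dose = maintenance dose × R = 680 × 2.504 ≈ 1700 mg

1700 mg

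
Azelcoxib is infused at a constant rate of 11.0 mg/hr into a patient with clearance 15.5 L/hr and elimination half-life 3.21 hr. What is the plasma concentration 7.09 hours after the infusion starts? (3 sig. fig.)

0.556 mg/L

Css = rate / CL = 11.0 / 15.5 = 0.7097 mg/L
k = ln 2 / 3.21 = 0.2159 hr⁻¹
C(t) = Css (1 − e^(−kt)) = 0.7097 × (1 − e^(−1.531)) = 0.7097 × 0.7837 ≈ 0.556 mg/L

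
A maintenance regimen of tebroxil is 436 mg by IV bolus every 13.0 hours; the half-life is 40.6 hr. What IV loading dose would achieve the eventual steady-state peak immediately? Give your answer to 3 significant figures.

2190 mg

k = ln 2 / 40.6 = 0.01707 hr⁻¹
Accumulation ratio R = 1 / (1 − e^(−kτ)) = 1 / (1 − e^(−0.01707×13.0)) = 1 / (1 − 0.8010) = 5.024
Loading dose = maintenance dose × R = 436 × 5.024 ≈ 2190 mg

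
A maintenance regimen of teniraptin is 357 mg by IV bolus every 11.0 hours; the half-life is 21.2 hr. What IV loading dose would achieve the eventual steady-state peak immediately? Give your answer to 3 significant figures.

k = ln 2 / 21.2 = 0.03270 hr⁻¹
Accumulation ratio R = 1 / (1 − e^(−kτ)) = 1 / (1 − e^(−0.03270×11.0)) = 1 / (1 − 0.6979) = 3.310
Loading dose = maintenance dose × R = 357 × 3.310 ≈ 1180 mg

1180 mg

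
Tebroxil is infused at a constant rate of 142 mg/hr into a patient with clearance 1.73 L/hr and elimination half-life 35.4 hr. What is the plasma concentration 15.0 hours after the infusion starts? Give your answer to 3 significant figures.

20.9 mg/L

Css = rate / CL = 142 / 1.73 = 82.08 mg/L
k = ln 2 / 35.4 = 0.01958 hr⁻¹
C(t) = Css (1 − e^(−kt)) = 82.08 × (1 − e^(−0.2937)) = 82.08 × 0.2545 ≈ 20.9 mg/L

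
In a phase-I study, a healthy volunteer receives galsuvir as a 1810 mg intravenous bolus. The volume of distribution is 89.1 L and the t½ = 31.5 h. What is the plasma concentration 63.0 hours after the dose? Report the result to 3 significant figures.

5.08 µg/mL

C₀ = dose / V = 1810 / 89.1 = 20.31 µg/mL
k = ln 2 / 31.5 = 0.02200 h⁻¹
C(t) = C₀ e^(−kt) = 20.31 × e^(−0.02200 × 63.0) = 20.31 × e^(−1.386) = 20.31 × 0.2500 ≈ 5.08 µg/mL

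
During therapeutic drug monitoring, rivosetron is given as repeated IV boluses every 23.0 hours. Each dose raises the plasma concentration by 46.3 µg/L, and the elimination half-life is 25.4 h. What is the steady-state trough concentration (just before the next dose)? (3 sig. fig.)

k = ln 2 / 25.4 = 0.02729 h⁻¹
Fraction remaining after one interval: e^(−kτ) = e^(−0.02729 × 23.0) = 0.5338
R = 1 / (1 − 0.5338) = 2.145
Css,max = 46.3 × 2.145 = 99.32 µg/L
Css,min = Css,max × e^(−kτ) = 99.32 × 0.5338 ≈ 53.0 µg/L

53.0 µg/L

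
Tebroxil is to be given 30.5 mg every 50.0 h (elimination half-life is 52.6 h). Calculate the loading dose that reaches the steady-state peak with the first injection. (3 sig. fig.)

63.2 mg

k = ln 2 / 52.6 = 0.01318 h⁻¹
Accumulation ratio R = 1 / (1 − e^(−kτ)) = 1 / (1 − e^(−0.01318×50.0)) = 1 / (1 − 0.5174) = 2.072
Loading dose = maintenance dose × R = 30.5 × 2.072 ≈ 63.2 mg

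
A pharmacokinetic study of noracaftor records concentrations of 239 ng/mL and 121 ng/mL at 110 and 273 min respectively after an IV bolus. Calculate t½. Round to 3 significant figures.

166 minutes

k = ln(C₁/C₂) / (t₂ − t₁) = ln(239/121) / (273 − 110)
  = 0.6807 / 163.0 = 0.004176 min⁻¹
t½ = ln 2 / k = ln 2 / 0.004176 ≈ 166 minutes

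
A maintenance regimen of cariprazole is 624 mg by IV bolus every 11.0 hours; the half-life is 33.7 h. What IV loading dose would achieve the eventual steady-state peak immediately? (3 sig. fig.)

k = ln 2 / 33.7 = 0.02057 h⁻¹
Accumulation ratio R = 1 / (1 − e^(−kτ)) = 1 / (1 − e^(−0.02057×11.0)) = 1 / (1 − 0.7975) = 4.939
Loading dose = maintenance dose × R = 624 × 4.939 ≈ 3080 mg

3080 mg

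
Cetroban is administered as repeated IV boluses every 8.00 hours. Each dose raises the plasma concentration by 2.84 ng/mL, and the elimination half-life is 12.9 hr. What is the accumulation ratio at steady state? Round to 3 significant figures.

2.86

k = ln 2 / 12.9 = 0.05373 hr⁻¹
Fraction remaining after one interval: e^(−kτ) = e^(−0.05373 × 8.00) = 0.6506
R = 1 / (1 − 0.6506) = 1 / 0.3494 ≈ 2.86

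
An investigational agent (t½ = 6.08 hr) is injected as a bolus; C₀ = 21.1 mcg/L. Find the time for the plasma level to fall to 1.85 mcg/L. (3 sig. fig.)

21.4 hours

k = ln 2 / 6.08 = 0.1140 hr⁻¹
C(t) = C₀ e^(−kt)  ⇒  t = ln(C₀/C) / k
t = ln(21.1/1.85) / 0.1140 = 2.434 / 0.1140 ≈ 21.4 hours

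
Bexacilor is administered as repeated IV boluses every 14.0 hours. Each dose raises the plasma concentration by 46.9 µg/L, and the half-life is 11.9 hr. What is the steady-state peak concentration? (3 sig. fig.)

84.1 µg/L

k = ln 2 / 11.9 = 0.05825 hr⁻¹
Fraction remaining after one interval: e^(−kτ) = e^(−0.05825 × 14.0) = 0.4424
R = 1 / (1 − 0.4424) = 1.794
Css,max = 46.9 × 1.794 ≈ 84.1 µg/L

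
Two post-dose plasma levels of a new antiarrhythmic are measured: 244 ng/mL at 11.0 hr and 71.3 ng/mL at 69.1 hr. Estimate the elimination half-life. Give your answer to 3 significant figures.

32.7 hours

k = ln(C₁/C₂) / (t₂ − t₁) = ln(244/71.3) / (69.1 − 11.0)
  = 1.230 / 58.10 = 0.02118 hr⁻¹
t½ = ln 2 / k = ln 2 / 0.02118 ≈ 32.7 hours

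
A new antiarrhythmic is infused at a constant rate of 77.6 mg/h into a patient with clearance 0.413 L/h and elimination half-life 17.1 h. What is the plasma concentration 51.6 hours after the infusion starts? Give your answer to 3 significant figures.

Css = rate / CL = 77.6 / 0.413 = 187.9 mg/L
k = ln 2 / 17.1 = 0.04053 h⁻¹
C(t) = Css (1 − e^(−kt)) = 187.9 × (1 − e^(−2.092)) = 187.9 × 0.8765 ≈ 165 mg/L

165 mg/L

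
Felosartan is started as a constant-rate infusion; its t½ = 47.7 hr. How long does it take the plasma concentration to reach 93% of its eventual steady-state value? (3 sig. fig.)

k = ln 2 / 47.7 = 0.01453 hr⁻¹
f = 1 − e^(−kt)  ⇒  t = −ln(1 − f) / k
t = −ln(1 − 0.93) / 0.01453 = 2.659 / 0.01453 ≈ 183 hours

183 hours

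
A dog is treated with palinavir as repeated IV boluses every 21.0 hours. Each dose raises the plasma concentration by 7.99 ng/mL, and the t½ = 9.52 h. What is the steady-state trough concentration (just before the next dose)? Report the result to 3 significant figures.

k = ln 2 / 9.52 = 0.07281 h⁻¹
Fraction remaining after one interval: e^(−kτ) = e^(−0.07281 × 21.0) = 0.2168
R = 1 / (1 − 0.2168) = 1.277
Css,max = 7.99 × 1.277 = 10.20 ng/mL
Css,min = Css,max × e^(−kτ) = 10.20 × 0.2168 ≈ 2.21 ng/mL

2.21 ng/mL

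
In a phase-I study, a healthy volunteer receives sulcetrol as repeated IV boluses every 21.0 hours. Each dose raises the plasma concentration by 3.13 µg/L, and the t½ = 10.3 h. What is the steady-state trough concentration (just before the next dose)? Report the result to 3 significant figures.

k = ln 2 / 10.3 = 0.06730 h⁻¹
Fraction remaining after one interval: e^(−kτ) = e^(−0.06730 × 21.0) = 0.2434
R = 1 / (1 − 0.2434) = 1.322
Css,max = 3.13 × 1.322 = 4.137 µg/L
Css,min = Css,max × e^(−kτ) = 4.137 × 0.2434 ≈ 1.01 µg/L

1.01 µg/L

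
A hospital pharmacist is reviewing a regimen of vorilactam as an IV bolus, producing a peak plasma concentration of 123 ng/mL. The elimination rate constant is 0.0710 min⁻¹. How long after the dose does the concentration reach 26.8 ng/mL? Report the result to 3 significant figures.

C(t) = C₀ e^(−kt)  ⇒  t = ln(C₀/C) / k
t = ln(123/26.8) / 0.07100 = 1.524 / 0.07100 ≈ 21.5 minutes

21.5 minutes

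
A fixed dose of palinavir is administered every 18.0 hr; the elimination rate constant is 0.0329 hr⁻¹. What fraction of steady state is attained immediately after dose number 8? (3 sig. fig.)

0.991

f_n = 1 − e^(−nkτ) = 1 − e^(−8 × 0.03290 × 18.0) = 1 − e^(−4.738) = 1 − 0.008760 ≈ 0.991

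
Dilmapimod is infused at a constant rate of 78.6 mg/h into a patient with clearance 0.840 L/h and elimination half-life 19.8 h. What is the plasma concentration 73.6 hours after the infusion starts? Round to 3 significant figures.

Css = rate / CL = 78.6 / 0.840 = 93.57 mg/L
k = ln 2 / 19.8 = 0.03501 h⁻¹
C(t) = Css (1 − e^(−kt)) = 93.57 × (1 − e^(−2.577)) = 93.57 × 0.9240 ≈ 86.5 mg/L

86.5 mg/L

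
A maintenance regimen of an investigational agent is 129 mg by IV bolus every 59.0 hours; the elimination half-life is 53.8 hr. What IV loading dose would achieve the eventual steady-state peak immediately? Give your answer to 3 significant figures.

k = ln 2 / 53.8 = 0.01288 hr⁻¹
Accumulation ratio R = 1 / (1 − e^(−kτ)) = 1 / (1 − e^(−0.01288×59.0)) = 1 / (1 − 0.4676) = 1.878
Loading dose = maintenance dose × R = 129 × 1.878 ≈ 242 mg

242 mg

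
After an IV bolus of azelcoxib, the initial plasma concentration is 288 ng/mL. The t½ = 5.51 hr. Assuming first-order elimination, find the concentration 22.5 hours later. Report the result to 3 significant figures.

17.0 ng/mL

k = ln 2 / 5.51 = 0.1258 hr⁻¹
22.5 hr is 4.083 half-lives, so C = 288 × (1/2)^4.083 = 288 × 0.05899 ≈ 17.0 ng/mL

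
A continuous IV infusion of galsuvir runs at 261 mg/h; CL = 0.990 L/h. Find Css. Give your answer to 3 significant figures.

Css = infusion rate / CL = 261 / 0.990 ≈ 264 µg/mL

264 µg/mL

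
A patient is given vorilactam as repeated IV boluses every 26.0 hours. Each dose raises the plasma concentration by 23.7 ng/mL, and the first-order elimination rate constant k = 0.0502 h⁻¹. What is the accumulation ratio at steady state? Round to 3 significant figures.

Fraction remaining after one interval: e^(−kτ) = e^(−0.05020 × 26.0) = 0.2711
R = 1 / (1 − 0.2711) = 1 / 0.7289 ≈ 1.37

1.37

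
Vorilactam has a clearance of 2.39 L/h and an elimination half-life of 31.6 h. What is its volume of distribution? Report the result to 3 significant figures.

k = ln 2 / t½ = ln 2 / 31.6 = 0.02194 h⁻¹
V = CL / k = 2.39 / 0.02194 ≈ 109 L

109 L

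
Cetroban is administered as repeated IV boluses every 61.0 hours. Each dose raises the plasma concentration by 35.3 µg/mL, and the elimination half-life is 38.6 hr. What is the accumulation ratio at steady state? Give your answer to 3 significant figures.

1.50

k = ln 2 / 38.6 = 0.01796 hr⁻¹
Fraction remaining after one interval: e^(−kτ) = e^(−0.01796 × 61.0) = 0.3344
R = 1 / (1 − 0.3344) = 1 / 0.6656 ≈ 1.50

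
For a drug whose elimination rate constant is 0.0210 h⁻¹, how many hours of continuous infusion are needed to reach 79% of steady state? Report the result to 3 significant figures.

f = 1 − e^(−kt)  ⇒  t = −ln(1 − f) / k
t = −ln(1 − 0.79) / 0.02100 = 1.561 / 0.02100 ≈ 74.3 hours

74.3 hours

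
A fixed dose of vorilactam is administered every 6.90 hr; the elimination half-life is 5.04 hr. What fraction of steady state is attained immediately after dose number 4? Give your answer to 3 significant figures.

0.978

k = ln 2 / 5.04 = 0.1375 hr⁻¹
f_n = 1 − e^(−nkτ) = 1 − e^(−4 × 0.1375 × 6.90) = 1 − e^(−3.796) = 1 − 0.02246 ≈ 0.978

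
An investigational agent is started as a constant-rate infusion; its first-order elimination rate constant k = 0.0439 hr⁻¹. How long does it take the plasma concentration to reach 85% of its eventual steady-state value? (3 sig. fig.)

43.2 hours

f = 1 − e^(−kt)  ⇒  t = −ln(1 − f) / k
t = −ln(1 − 0.85) / 0.04390 = 1.897 / 0.04390 ≈ 43.2 hours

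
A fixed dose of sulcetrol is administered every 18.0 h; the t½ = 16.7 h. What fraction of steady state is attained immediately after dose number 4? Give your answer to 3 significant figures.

0.950

k = ln 2 / 16.7 = 0.04151 h⁻¹
f_n = 1 − e^(−nkτ) = 1 − e^(−4 × 0.04151 × 18.0) = 1 − e^(−2.988) = 1 − 0.05037 ≈ 0.950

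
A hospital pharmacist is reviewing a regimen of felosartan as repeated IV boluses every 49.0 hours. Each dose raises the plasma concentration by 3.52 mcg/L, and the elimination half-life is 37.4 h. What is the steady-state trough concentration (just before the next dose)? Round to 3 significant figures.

k = ln 2 / 37.4 = 0.01853 h⁻¹
Fraction remaining after one interval: e^(−kτ) = e^(−0.01853 × 49.0) = 0.4033
R = 1 / (1 − 0.4033) = 1.676
Css,max = 3.52 × 1.676 = 5.899 mcg/L
Css,min = Css,max × e^(−kτ) = 5.899 × 0.4033 ≈ 2.38 mcg/L

2.38 mcg/L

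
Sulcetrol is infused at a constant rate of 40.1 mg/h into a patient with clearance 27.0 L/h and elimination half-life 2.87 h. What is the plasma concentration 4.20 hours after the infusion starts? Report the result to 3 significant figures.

0.947 µg/mL

Css = rate / CL = 40.1 / 27.0 = 1.485 µg/mL
k = ln 2 / 2.87 = 0.2415 h⁻¹
C(t) = Css (1 − e^(−kt)) = 1.485 × (1 − e^(−1.014)) = 1.485 × 0.6374 ≈ 0.947 µg/mL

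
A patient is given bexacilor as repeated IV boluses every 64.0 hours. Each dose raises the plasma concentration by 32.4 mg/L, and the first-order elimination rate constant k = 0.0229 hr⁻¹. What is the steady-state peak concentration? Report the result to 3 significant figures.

42.1 mg/L

Fraction remaining after one interval: e^(−kτ) = e^(−0.02290 × 64.0) = 0.2309
R = 1 / (1 − 0.2309) = 1.300
Css,max = 32.4 × 1.300 ≈ 42.1 mg/L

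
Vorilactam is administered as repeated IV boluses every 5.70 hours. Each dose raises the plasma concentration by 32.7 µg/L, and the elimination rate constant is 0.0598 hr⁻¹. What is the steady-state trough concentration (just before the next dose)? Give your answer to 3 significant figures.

Fraction remaining after one interval: e^(−kτ) = e^(−0.05980 × 5.70) = 0.7112
R = 1 / (1 − 0.7112) = 3.462
Css,max = 32.7 × 3.462 = 113.2 µg/L
Css,min = Css,max × e^(−kτ) = 113.2 × 0.7112 ≈ 80.5 µg/L

80.5 µg/L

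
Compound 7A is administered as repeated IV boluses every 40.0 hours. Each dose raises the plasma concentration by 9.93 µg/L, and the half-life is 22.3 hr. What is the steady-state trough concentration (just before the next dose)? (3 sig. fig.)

k = ln 2 / 22.3 = 0.03108 hr⁻¹
Fraction remaining after one interval: e^(−kτ) = e^(−0.03108 × 40.0) = 0.2884
R = 1 / (1 − 0.2884) = 1.405
Css,max = 9.93 × 1.405 = 13.95 µg/L
Css,min = Css,max × e^(−kτ) = 13.95 × 0.2884 ≈ 4.02 µg/L

4.02 µg/L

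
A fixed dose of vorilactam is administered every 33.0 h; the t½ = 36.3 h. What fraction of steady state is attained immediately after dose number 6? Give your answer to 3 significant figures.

0.977

k = ln 2 / 36.3 = 0.01909 h⁻¹
f_n = 1 − e^(−nkτ) = 1 − e^(−6 × 0.01909 × 33.0) = 1 − e^(−3.781) = 1 − 0.02280 ≈ 0.977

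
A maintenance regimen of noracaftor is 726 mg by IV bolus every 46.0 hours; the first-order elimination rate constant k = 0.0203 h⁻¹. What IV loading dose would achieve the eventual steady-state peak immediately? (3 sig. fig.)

1200 mg

Accumulation ratio R = 1 / (1 − e^(−kτ)) = 1 / (1 − e^(−0.02030×46.0)) = 1 / (1 − 0.3931) = 1.648
Loading dose = maintenance dose × R = 726 × 1.648 ≈ 1200 mg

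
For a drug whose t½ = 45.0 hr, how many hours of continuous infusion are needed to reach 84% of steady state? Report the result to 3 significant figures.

119 hours

k = ln 2 / 45.0 = 0.01540 hr⁻¹
f = 1 − e^(−kt)  ⇒  t = −ln(1 − f) / k
t = −ln(1 − 0.84) / 0.01540 = 1.833 / 0.01540 ≈ 119 hours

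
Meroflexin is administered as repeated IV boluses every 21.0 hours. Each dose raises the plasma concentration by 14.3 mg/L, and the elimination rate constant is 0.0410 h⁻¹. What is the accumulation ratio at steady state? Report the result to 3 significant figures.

1.73

Fraction remaining after one interval: e^(−kτ) = e^(−0.04100 × 21.0) = 0.4227
R = 1 / (1 − 0.4227) = 1 / 0.5773 ≈ 1.73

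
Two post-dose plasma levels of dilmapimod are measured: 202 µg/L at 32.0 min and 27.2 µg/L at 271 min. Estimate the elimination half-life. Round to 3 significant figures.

k = ln(C₁/C₂) / (t₂ − t₁) = ln(202/27.2) / (271 − 32.0)
  = 2.005 / 239.0 = 0.008389 min⁻¹
t½ = ln 2 / k = ln 2 / 0.008389 ≈ 82.6 minutes

82.6 minutes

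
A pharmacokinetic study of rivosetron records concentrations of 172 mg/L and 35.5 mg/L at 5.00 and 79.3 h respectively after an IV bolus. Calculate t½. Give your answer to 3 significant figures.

32.6 hours

k = ln(C₁/C₂) / (t₂ − t₁) = ln(172/35.5) / (79.3 − 5.00)
  = 1.578 / 74.30 = 0.02124 h⁻¹
t½ = ln 2 / k = ln 2 / 0.02124 ≈ 32.6 hours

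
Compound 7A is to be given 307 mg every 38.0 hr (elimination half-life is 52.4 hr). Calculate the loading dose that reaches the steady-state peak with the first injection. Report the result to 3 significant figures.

k = ln 2 / 52.4 = 0.01323 hr⁻¹
Accumulation ratio R = 1 / (1 − e^(−kτ)) = 1 / (1 − e^(−0.01323×38.0)) = 1 / (1 − 0.6049) = 2.531
Loading dose = maintenance dose × R = 307 × 2.531 ≈ 777 mg

777 mg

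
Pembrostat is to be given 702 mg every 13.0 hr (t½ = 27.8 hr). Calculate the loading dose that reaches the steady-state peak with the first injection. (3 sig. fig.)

k = ln 2 / 27.8 = 0.02493 hr⁻¹
Accumulation ratio R = 1 / (1 − e^(−kτ)) = 1 / (1 − e^(−0.02493×13.0)) = 1 / (1 − 0.7232) = 3.612
Loading dose = maintenance dose × R = 702 × 3.612 ≈ 2540 mg

2540 mg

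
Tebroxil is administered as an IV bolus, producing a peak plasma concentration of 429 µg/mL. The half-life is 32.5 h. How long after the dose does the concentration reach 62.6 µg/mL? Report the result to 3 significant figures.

k = ln 2 / 32.5 = 0.02133 h⁻¹
C(t) = C₀ e^(−kt)  ⇒  t = ln(C₀/C) / k
t = ln(429/62.6) / 0.02133 = 1.925 / 0.02133 ≈ 90.2 hours

90.2 hours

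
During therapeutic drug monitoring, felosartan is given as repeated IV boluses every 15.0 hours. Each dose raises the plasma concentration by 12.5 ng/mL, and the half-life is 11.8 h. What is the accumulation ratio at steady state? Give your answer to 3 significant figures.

1.71

k = ln 2 / 11.8 = 0.05874 h⁻¹
Fraction remaining after one interval: e^(−kτ) = e^(−0.05874 × 15.0) = 0.4143
R = 1 / (1 − 0.4143) = 1 / 0.5857 ≈ 1.71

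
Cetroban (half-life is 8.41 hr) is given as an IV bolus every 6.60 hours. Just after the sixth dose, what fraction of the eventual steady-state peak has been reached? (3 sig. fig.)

0.962

k = ln 2 / 8.41 = 0.08242 hr⁻¹
f_n = 1 − e^(−nkτ) = 1 − e^(−6 × 0.08242 × 6.60) = 1 − e^(−3.264) = 1 − 0.03824 ≈ 0.962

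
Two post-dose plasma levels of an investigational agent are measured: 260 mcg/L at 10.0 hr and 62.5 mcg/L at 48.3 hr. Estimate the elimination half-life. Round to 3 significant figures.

k = ln(C₁/C₂) / (t₂ − t₁) = ln(260/62.5) / (48.3 − 10.0)
  = 1.426 / 38.30 = 0.03722 hr⁻¹
t½ = ln 2 / k = ln 2 / 0.03722 ≈ 18.6 hours

18.6 hours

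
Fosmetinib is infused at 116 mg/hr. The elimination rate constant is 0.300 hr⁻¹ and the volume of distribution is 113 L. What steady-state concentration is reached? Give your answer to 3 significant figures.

3.42 µg/mL

CL = k · V = 0.300 × 113 = 33.90 L/hr
Css = rate / CL = 116 / 33.90 ≈ 3.42 µg/mL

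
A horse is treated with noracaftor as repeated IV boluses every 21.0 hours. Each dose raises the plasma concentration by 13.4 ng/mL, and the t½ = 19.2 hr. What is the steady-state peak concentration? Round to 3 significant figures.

k = ln 2 / 19.2 = 0.03610 hr⁻¹
Fraction remaining after one interval: e^(−kτ) = e^(−0.03610 × 21.0) = 0.4685
R = 1 / (1 − 0.4685) = 1.882
Css,max = 13.4 × 1.882 ≈ 25.2 ng/mL

25.2 ng/mL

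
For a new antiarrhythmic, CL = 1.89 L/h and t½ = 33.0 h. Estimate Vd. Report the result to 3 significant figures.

90.0 L

k = ln 2 / t½ = ln 2 / 33.0 = 0.02100 h⁻¹
V = CL / k = 1.89 / 0.02100 ≈ 90.0 L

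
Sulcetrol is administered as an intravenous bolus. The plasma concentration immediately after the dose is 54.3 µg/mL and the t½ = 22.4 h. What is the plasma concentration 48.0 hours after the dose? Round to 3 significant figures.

k = ln 2 / 22.4 = 0.03094 h⁻¹
C(t) = C₀ e^(−kt) = 54.3 × e^(−0.03094 × 48.0) = 54.3 × e^(−1.485) = 54.3 × 0.2264 ≈ 12.3 µg/mL

12.3 µg/mL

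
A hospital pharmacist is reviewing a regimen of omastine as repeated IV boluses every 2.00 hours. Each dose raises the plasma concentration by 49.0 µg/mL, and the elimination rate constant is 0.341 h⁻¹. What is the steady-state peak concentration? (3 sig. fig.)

Fraction remaining after one interval: e^(−kτ) = e^(−0.3410 × 2.00) = 0.5056
R = 1 / (1 − 0.5056) = 2.023
Css,max = 49.0 × 2.023 ≈ 99.1 µg/mL

99.1 µg/mL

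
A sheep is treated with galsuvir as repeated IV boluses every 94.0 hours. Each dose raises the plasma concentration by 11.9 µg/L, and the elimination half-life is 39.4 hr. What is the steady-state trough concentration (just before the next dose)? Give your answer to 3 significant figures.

2.82 µg/L

k = ln 2 / 39.4 = 0.01759 hr⁻¹
Fraction remaining after one interval: e^(−kτ) = e^(−0.01759 × 94.0) = 0.1913
R = 1 / (1 − 0.1913) = 1.237
Css,max = 11.9 × 1.237 = 14.72 µg/L
Css,min = Css,max × e^(−kτ) = 14.72 × 0.1913 ≈ 2.82 µg/L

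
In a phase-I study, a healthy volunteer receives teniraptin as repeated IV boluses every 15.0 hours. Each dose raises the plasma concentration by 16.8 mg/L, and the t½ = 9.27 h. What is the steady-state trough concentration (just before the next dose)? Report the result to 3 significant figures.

k = ln 2 / 9.27 = 0.07477 h⁻¹
Fraction remaining after one interval: e^(−kτ) = e^(−0.07477 × 15.0) = 0.3258
R = 1 / (1 − 0.3258) = 1.483
Css,max = 16.8 × 1.483 = 24.92 mg/L
Css,min = Css,max × e^(−kτ) = 24.92 × 0.3258 ≈ 8.12 mg/L

8.12 mg/L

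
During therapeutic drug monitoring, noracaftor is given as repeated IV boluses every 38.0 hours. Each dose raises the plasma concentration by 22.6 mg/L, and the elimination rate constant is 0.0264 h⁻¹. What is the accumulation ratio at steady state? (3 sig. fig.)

1.58

Fraction remaining after one interval: e^(−kτ) = e^(−0.02640 × 38.0) = 0.3667
R = 1 / (1 − 0.3667) = 1 / 0.6333 ≈ 1.58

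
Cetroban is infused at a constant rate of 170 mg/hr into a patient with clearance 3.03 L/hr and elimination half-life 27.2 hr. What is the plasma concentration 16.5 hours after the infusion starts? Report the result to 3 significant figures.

19.3 mg/L

Css = rate / CL = 170 / 3.03 = 56.11 mg/L
k = ln 2 / 27.2 = 0.02548 hr⁻¹
C(t) = Css (1 − e^(−kt)) = 56.11 × (1 − e^(−0.4205)) = 56.11 × 0.3433 ≈ 19.3 mg/L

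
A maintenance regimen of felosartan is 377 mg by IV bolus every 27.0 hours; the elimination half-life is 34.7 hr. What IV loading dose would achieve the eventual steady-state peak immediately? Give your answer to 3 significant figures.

k = ln 2 / 34.7 = 0.01998 hr⁻¹
Accumulation ratio R = 1 / (1 − e^(−kτ)) = 1 / (1 − e^(−0.01998×27.0)) = 1 / (1 − 0.5831) = 2.399
Loading dose = maintenance dose × R = 377 × 2.399 ≈ 904 mg

904 mg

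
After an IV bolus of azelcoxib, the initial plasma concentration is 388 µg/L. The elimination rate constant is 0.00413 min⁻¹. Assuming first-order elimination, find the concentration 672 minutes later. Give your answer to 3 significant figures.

C(t) = C₀ e^(−kt) = 388 × e^(−0.004130 × 672) = 388 × e^(−2.775) = 388 × 0.06233 ≈ 24.2 µg/L

24.2 µg/L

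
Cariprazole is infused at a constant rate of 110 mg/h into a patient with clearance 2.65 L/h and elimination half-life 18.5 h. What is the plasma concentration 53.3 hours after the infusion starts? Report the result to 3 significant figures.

35.9 mg/L

Css = rate / CL = 110 / 2.65 = 41.51 mg/L
k = ln 2 / 18.5 = 0.03747 h⁻¹
C(t) = Css (1 − e^(−kt)) = 41.51 × (1 − e^(−1.997)) = 41.51 × 0.8643 ≈ 35.9 mg/L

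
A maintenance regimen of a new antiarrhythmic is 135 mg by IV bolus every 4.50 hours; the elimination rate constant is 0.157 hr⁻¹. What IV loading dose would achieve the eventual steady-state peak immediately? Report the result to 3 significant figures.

266 mg

Accumulation ratio R = 1 / (1 − e^(−kτ)) = 1 / (1 − e^(−0.1570×4.50)) = 1 / (1 − 0.4934) = 1.974
Loading dose = maintenance dose × R = 135 × 1.974 ≈ 266 mg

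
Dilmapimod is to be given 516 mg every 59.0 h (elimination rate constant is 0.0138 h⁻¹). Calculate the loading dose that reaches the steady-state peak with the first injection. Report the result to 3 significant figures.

926 mg

Accumulation ratio R = 1 / (1 − e^(−kτ)) = 1 / (1 − e^(−0.01380×59.0)) = 1 / (1 − 0.4430) = 1.795
Loading dose = maintenance dose × R = 516 × 1.795 ≈ 926 mg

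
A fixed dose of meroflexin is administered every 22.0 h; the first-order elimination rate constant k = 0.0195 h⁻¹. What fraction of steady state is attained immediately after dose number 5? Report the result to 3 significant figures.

0.883

f_n = 1 − e^(−nkτ) = 1 − e^(−5 × 0.01950 × 22.0) = 1 − e^(−2.145) = 1 − 0.1171 ≈ 0.883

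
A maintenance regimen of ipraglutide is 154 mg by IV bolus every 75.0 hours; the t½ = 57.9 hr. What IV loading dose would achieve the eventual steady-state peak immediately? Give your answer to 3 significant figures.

k = ln 2 / 57.9 = 0.01197 hr⁻¹
Accumulation ratio R = 1 / (1 − e^(−kτ)) = 1 / (1 − e^(−0.01197×75.0)) = 1 / (1 − 0.4074) = 1.688
Loading dose = maintenance dose × R = 154 × 1.688 ≈ 260 mg

260 mg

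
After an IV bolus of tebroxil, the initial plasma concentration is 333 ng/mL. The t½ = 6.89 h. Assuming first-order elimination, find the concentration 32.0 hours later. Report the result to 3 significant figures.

k = ln 2 / 6.89 = 0.1006 h⁻¹
C(t) = C₀ e^(−kt) = 333 × e^(−0.1006 × 32.0) = 333 × e^(−3.219) = 333 × 0.03998 ≈ 13.3 ng/mL

13.3 ng/mL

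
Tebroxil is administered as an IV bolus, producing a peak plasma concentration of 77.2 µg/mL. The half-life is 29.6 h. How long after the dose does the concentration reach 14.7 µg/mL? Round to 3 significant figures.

k = ln 2 / 29.6 = 0.02342 h⁻¹
C(t) = C₀ e^(−kt)  ⇒  t = ln(C₀/C) / k
t = ln(77.2/14.7) / 0.02342 = 1.659 / 0.02342 ≈ 70.8 hours

70.8 hours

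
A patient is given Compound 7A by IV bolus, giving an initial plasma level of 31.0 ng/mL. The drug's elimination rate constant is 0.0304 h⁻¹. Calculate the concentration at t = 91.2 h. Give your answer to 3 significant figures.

C(t) = C₀ e^(−kt) = 31.0 × e^(−0.03040 × 91.2) = 31.0 × e^(−2.772) = 31.0 × 0.06251 ≈ 1.94 ng/mL

1.94 ng/mL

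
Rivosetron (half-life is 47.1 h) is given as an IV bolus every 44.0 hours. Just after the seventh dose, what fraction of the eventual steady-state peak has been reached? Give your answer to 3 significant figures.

0.989

k = ln 2 / 47.1 = 0.01472 h⁻¹
f_n = 1 − e^(−nkτ) = 1 − e^(−7 × 0.01472 × 44.0) = 1 − e^(−4.533) = 1 − 0.01075 ≈ 0.989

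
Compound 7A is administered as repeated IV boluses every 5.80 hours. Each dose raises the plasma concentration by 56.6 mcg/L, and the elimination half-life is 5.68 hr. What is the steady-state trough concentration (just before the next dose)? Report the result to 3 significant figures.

k = ln 2 / 5.68 = 0.1220 hr⁻¹
Fraction remaining after one interval: e^(−kτ) = e^(−0.1220 × 5.80) = 0.4927
R = 1 / (1 − 0.4927) = 1.971
Css,max = 56.6 × 1.971 = 111.6 mcg/L
Css,min = Css,max × e^(−kτ) = 111.6 × 0.4927 ≈ 55.0 mcg/L

55.0 mcg/L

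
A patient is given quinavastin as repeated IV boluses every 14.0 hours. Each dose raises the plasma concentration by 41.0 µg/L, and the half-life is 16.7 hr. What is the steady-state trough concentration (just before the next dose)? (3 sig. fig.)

52.0 µg/L

k = ln 2 / 16.7 = 0.04151 hr⁻¹
Fraction remaining after one interval: e^(−kτ) = e^(−0.04151 × 14.0) = 0.5593
R = 1 / (1 − 0.5593) = 2.269
Css,max = 41.0 × 2.269 = 93.03 µg/L
Css,min = Css,max × e^(−kτ) = 93.03 × 0.5593 ≈ 52.0 µg/L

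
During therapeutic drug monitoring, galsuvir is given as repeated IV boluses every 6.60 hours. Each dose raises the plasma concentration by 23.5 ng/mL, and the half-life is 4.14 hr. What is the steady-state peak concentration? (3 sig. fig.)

k = ln 2 / 4.14 = 0.1674 hr⁻¹
Fraction remaining after one interval: e^(−kτ) = e^(−0.1674 × 6.60) = 0.3312
R = 1 / (1 − 0.3312) = 1.495
Css,max = 23.5 × 1.495 ≈ 35.1 ng/mL

35.1 ng/mL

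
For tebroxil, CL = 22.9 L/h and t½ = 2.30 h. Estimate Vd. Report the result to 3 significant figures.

k = ln 2 / t½ = ln 2 / 2.30 = 0.3014 h⁻¹
V = CL / k = 22.9 / 0.3014 ≈ 76.0 L

76.0 L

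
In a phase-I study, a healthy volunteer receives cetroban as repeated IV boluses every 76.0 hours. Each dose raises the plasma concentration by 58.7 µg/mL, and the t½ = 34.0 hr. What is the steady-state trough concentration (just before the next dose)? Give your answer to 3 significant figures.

k = ln 2 / 34.0 = 0.02039 hr⁻¹
Fraction remaining after one interval: e^(−kτ) = e^(−0.02039 × 76.0) = 0.2124
R = 1 / (1 − 0.2124) = 1.270
Css,max = 58.7 × 1.270 = 74.53 µg/mL
Css,min = Css,max × e^(−kτ) = 74.53 × 0.2124 ≈ 15.8 µg/mL

15.8 µg/mL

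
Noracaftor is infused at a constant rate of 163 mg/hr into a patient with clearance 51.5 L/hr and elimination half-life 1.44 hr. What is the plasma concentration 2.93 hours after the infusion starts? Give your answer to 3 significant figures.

2.39 mg/L

Css = rate / CL = 163 / 51.5 = 3.165 mg/L
k = ln 2 / 1.44 = 0.4814 hr⁻¹
C(t) = Css (1 − e^(−kt)) = 3.165 × (1 − e^(−1.410)) = 3.165 × 0.7559 ≈ 2.39 mg/L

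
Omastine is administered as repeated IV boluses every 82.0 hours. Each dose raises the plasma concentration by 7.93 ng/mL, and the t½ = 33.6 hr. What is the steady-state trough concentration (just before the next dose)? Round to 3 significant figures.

k = ln 2 / 33.6 = 0.02063 hr⁻¹
Fraction remaining after one interval: e^(−kτ) = e^(−0.02063 × 82.0) = 0.1842
R = 1 / (1 − 0.1842) = 1.226
Css,max = 7.93 × 1.226 = 9.721 ng/mL
Css,min = Css,max × e^(−kτ) = 9.721 × 0.1842 ≈ 1.79 ng/mL

1.79 ng/mL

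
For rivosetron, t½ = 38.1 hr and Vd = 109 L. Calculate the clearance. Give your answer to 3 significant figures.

k = ln 2 / t½ = ln 2 / 38.1 = 0.01819 hr⁻¹
CL = k · V = 0.01819 × 109 ≈ 1.98 L/hr

1.98 L/hr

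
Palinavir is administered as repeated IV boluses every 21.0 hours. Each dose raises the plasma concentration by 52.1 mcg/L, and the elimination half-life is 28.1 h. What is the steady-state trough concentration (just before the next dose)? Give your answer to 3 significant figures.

k = ln 2 / 28.1 = 0.02467 h⁻¹
Fraction remaining after one interval: e^(−kτ) = e^(−0.02467 × 21.0) = 0.5957
R = 1 / (1 − 0.5957) = 2.473
Css,max = 52.1 × 2.473 = 128.9 mcg/L
Css,min = Css,max × e^(−kτ) = 128.9 × 0.5957 ≈ 76.8 mcg/L

76.8 mcg/L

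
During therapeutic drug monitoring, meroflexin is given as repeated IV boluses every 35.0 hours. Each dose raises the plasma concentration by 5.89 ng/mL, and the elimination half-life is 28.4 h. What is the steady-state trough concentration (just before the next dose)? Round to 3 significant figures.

4.36 ng/mL

k = ln 2 / 28.4 = 0.02441 h⁻¹
Fraction remaining after one interval: e^(−kτ) = e^(−0.02441 × 35.0) = 0.4256
R = 1 / (1 − 0.4256) = 1.741
Css,max = 5.89 × 1.741 = 10.25 ng/mL
Css,min = Css,max × e^(−kτ) = 10.25 × 0.4256 ≈ 4.36 ng/mL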